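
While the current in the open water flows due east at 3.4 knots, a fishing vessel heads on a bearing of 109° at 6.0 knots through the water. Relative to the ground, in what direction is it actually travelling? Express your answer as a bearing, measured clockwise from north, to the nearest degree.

102°

Taking east as x and north as y: velocity relative to the water = (5.673, -1.953) knots; the water relative to ground = (3.400, 0.000) knots.
Velocity relative to ground = (5.673, -1.953) + (3.400, 0.000) = (9.073, -1.953) knots.
Bearing = atan2(9.07, -1.95) = 102.15° clockwise from north.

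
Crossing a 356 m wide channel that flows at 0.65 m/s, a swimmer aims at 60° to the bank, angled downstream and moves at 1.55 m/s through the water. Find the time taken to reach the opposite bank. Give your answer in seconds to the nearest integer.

265 s

The component of the swimmer's velocity perpendicular to the bank is 1.55 × sin 60° = 1.342 m/s.
The flow acts along the bank and has no component across it.
Time = 356 / 1.342 = 265.209 s.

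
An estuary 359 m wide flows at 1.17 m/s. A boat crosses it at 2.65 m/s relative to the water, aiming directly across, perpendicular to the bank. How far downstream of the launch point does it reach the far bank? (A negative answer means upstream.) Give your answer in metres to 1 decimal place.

158.5 m

Perpendicular speed = 2.650 m/s; crossing time = 359 / 2.650 = 135.472 s.
Net downstream speed = 1.170 m/s.
Drift = 1.170 × 135.472 = 158.502 m (downstream).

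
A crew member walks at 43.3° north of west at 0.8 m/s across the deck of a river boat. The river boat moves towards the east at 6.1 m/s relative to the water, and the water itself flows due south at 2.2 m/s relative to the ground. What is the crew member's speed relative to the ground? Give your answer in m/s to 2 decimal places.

In east/north components (m/s): crew member relative to river boat = (-0.582, 0.549); river boat relative to water = (6.100, 0.000); water relative to ground = (0.000, -2.200).
Sum = (5.518, -1.651) m/s.
Speed = |(5.518, -1.651)| = 5.760 m/s.

5.76 m/s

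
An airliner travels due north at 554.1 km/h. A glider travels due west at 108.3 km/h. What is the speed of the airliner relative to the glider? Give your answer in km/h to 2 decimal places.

Taking east as x and north as y: airliner velocity = (0.000, 554.100) km/h; glider velocity = (-108.300, 0.000) km/h.
Velocity of airliner relative to glider = (0.000, 554.100) − (-108.300, 0.000) = (108.300, 554.100) km/h.
Magnitude = |(108.300, 554.100)| = 564.585 km/h.

564.58 km/h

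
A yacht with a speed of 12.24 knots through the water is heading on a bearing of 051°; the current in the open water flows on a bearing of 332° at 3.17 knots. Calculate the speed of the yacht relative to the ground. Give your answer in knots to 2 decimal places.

13.22 knots

Taking east as x and north as y: velocity relative to the water = (9.512, 7.703) knots; the water relative to ground = (-1.488, 2.799) knots.
Velocity relative to ground = (9.512, 7.703) + (-1.488, 2.799) = (8.024, 10.502) knots.
Speed = |(8.024, 10.502)| = 13.216 knots.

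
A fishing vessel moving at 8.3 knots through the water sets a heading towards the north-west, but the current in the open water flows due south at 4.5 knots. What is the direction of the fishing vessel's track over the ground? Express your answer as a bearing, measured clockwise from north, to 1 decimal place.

283.1°

Taking east as x and north as y: velocity relative to the water = (-5.869, 5.869) knots; the water relative to ground = (0.000, -4.500) knots.
Velocity relative to ground = (-5.869, 5.869) + (0.000, -4.500) = (-5.869, 1.369) knots.
Bearing = atan2(-5.87, 1.37) = 283.13° clockwise from north.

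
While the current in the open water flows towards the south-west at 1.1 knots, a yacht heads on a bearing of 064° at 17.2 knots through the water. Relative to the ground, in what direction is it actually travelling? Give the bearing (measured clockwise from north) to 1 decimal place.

Taking east as x and north as y: velocity relative to the water = (15.459, 7.540) knots; the water relative to ground = (-0.778, -0.778) knots.
Velocity relative to ground = (15.459, 7.540) + (-0.778, -0.778) = (14.681, 6.762) knots.
Bearing = atan2(14.68, 6.76) = 65.27° clockwise from north.

065.3°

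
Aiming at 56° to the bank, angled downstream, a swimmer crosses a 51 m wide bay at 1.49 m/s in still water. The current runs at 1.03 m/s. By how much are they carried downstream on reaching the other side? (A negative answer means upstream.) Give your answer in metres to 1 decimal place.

Perpendicular speed = 1.235 m/s; crossing time = 51 / 1.235 = 41.287 s.
Net downstream speed = 1.863 m/s.
Drift = 1.863 × 41.287 = 76.925 m (downstream).

76.9 m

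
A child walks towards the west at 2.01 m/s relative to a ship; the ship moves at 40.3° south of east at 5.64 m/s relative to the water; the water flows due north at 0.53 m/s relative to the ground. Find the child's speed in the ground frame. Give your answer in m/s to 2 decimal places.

3.87 m/s

In east/north components (m/s): child relative to ship = (-2.010, 0.000); ship relative to water = (4.301, -3.648); water relative to ground = (0.000, 0.530).
Sum = (2.291, -3.118) m/s.
Speed = |(2.291, -3.118)| = 3.869 m/s.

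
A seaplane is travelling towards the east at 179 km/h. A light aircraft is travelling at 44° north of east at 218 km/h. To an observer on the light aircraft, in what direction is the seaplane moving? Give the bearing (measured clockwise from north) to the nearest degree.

172°

Taking east as x and north as y: seaplane velocity = (179.000, 0.000) km/h; light aircraft velocity = (156.816, 151.436) km/h.
Velocity of seaplane relative to light aircraft = (179.000, 0.000) − (156.816, 151.436) = (22.184, -151.436) km/h.
Bearing = atan2(22.18, -151.44) = 171.67° clockwise from north.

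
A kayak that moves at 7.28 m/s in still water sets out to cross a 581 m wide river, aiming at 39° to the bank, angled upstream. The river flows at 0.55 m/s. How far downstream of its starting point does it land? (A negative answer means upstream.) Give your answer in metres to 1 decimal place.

-647.7 m

Perpendicular speed = 4.581 m/s; crossing time = 581 / 4.581 = 126.816 s.
Net downstream speed = -5.108 m/s.
Drift = -5.108 × 126.816 = -647.727 m (upstream).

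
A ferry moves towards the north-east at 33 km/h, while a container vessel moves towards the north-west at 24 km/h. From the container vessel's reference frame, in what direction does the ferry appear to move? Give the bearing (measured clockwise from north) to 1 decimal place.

081.0°

Taking east as x and north as y: ferry velocity = (23.335, 23.335) km/h; container vessel velocity = (-16.971, 16.971) km/h.
Velocity of ferry relative to container vessel = (23.335, 23.335) − (-16.971, 16.971) = (40.305, 6.364) km/h.
Bearing = atan2(40.31, 6.36) = 81.03° clockwise from north.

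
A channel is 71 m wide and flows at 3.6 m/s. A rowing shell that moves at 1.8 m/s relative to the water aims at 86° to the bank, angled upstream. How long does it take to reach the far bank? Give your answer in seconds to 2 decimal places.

39.54 s

The component of the rowing shell's velocity perpendicular to the bank is 1.8 × sin 86° = 1.796 m/s.
The current is parallel to the bank, so it does not affect the crossing time.
Time = 71 / 1.796 = 39.541 s.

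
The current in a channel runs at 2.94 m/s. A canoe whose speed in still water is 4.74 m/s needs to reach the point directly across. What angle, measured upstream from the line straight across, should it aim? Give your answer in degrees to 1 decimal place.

38.3°

To cancel the current, the upstream component of the canoe's velocity must equal the flow: 4.74 sin θ = 2.94.
sin θ = 2.94 / 4.74 = 0.6203.
θ = arcsin(0.6203) = 38.335°.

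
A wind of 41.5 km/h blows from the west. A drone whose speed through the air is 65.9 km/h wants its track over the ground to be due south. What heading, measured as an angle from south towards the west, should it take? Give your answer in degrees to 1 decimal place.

The wind pushes perpendicular to the desired track; the heading must have a component into the wind equal to 41.5 km/h: 65.9 sin θ = 41.5.
sin θ = 0.6297, so θ = 39.031°.

39.0°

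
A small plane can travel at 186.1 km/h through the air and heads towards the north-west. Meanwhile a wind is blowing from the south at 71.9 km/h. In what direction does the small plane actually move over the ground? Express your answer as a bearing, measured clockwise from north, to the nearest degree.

327°

Taking east as x and north as y: velocity relative to the air = (-131.593, 131.593) km/h; the air relative to ground = (0.000, 71.900) km/h.
Velocity relative to ground = (-131.593, 131.593) + (0.000, 71.900) = (-131.593, 203.493) km/h.
Bearing = atan2(-131.59, 203.49) = 327.11° clockwise from north.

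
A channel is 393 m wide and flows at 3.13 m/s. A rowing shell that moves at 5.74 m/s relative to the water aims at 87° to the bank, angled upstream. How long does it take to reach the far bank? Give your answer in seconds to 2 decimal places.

68.56 s

The component of the rowing shell's velocity perpendicular to the bank is 5.74 × sin 87° = 5.732 m/s.
The flow acts along the bank and has no component across it.
Time = 393 / 5.732 = 68.561 s.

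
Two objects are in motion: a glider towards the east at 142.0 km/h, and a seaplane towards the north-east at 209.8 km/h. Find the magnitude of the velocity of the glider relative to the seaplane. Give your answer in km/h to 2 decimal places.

148.49 km/h

Taking east as x and north as y: glider velocity = (142.000, 0.000) km/h; seaplane velocity = (148.351, 148.351) km/h.
Velocity of glider relative to seaplane = (142.000, 0.000) − (148.351, 148.351) = (-6.351, -148.351) km/h.
Magnitude = |(-6.351, -148.351)| = 148.487 km/h.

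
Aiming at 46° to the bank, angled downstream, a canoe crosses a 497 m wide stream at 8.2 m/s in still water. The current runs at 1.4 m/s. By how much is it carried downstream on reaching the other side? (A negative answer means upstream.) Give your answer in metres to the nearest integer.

598 m

Perpendicular speed = 5.899 m/s; crossing time = 497 / 5.899 = 84.257 s.
Net downstream speed = 7.096 m/s.
Drift = 7.096 × 84.257 = 597.908 m (downstream).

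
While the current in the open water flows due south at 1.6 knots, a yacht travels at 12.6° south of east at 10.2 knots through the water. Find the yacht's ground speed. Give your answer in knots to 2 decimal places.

10.66 knots

Taking east as x and north as y: velocity relative to the water = (9.954, -2.225) knots; the water relative to ground = (0.000, -1.600) knots.
Velocity relative to ground = (9.954, -2.225) + (0.000, -1.600) = (9.954, -3.825) knots.
Speed = |(9.954, -3.825)| = 10.664 knots.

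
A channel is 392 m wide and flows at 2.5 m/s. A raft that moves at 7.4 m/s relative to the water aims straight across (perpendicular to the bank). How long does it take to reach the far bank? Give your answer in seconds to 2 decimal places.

The component of the raft's velocity perpendicular to the bank is 7.4 m/s.
The current is parallel to the bank, so it does not affect the crossing time.
Time = 392 / 7.400 = 52.973 s.

52.97 s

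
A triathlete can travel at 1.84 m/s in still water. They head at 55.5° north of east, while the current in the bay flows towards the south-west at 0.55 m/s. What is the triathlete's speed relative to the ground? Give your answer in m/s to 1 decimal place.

1.3 m/s

Taking east as x and north as y: velocity relative to the water = (1.042, 1.516) m/s; the water relative to ground = (-0.389, -0.389) m/s.
Velocity relative to ground = (1.042, 1.516) + (-0.389, -0.389) = (0.653, 1.127) m/s.
Speed = |(0.653, 1.127)| = 1.303 m/s.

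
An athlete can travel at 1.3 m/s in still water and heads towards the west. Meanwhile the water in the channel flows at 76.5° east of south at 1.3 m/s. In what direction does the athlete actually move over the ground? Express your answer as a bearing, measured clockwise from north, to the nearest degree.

187°

Taking east as x and north as y: velocity relative to the water = (-1.300, 0.000) m/s; the water relative to ground = (1.264, -0.303) m/s.
Velocity relative to ground = (-1.300, 0.000) + (1.264, -0.303) = (-0.036, -0.303) m/s.
Bearing = atan2(-0.04, -0.30) = 186.75° clockwise from north.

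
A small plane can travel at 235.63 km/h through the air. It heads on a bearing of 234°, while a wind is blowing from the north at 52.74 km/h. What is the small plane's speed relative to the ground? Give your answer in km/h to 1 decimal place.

270.0 km/h

Taking east as x and north as y: velocity relative to the air = (-190.629, -138.500) km/h; the air relative to ground = (0.000, -52.740) km/h.
Velocity relative to ground = (-190.629, -138.500) + (0.000, -52.740) = (-190.629, -191.240) km/h.
Speed = |(-190.629, -191.240)| = 270.022 km/h.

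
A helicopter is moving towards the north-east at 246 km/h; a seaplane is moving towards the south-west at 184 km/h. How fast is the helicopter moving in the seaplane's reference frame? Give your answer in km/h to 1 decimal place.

430.0 km/h

Taking east as x and north as y: helicopter velocity = (173.948, 173.948) km/h; seaplane velocity = (-130.108, -130.108) km/h.
Velocity of helicopter relative to seaplane = (173.948, 173.948) − (-130.108, -130.108) = (304.056, 304.056) km/h.
Magnitude = |(304.056, 304.056)| = 430.000 km/h.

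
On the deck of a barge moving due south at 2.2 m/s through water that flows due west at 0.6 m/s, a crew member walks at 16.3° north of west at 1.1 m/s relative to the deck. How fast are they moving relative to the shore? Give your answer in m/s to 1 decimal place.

In east/north components (m/s): crew member relative to barge = (-1.056, 0.309); barge relative to water = (0.000, -2.200); water relative to ground = (-0.600, 0.000).
Sum = (-1.656, -1.891) m/s.
Speed = |(-1.656, -1.891)| = 2.514 m/s.

2.5 m/s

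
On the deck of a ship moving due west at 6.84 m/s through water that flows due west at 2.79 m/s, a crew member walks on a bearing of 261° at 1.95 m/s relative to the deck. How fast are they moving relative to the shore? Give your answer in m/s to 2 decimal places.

11.56 m/s

In east/north components (m/s): crew member relative to ship = (-1.926, -0.305); ship relative to water = (-6.840, 0.000); water relative to ground = (-2.790, 0.000).
Sum = (-11.556, -0.305) m/s.
Speed = |(-11.556, -0.305)| = 11.560 m/s.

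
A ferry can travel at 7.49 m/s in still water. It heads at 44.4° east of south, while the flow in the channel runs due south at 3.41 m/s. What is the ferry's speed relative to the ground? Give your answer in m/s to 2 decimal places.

Taking east as x and north as y: velocity relative to the water = (5.240, -5.351) m/s; the water relative to ground = (0.000, -3.410) m/s.
Velocity relative to ground = (5.240, -5.351) + (0.000, -3.410) = (5.240, -8.761) m/s.
Speed = |(5.240, -8.761)| = 10.209 m/s.

10.21 m/s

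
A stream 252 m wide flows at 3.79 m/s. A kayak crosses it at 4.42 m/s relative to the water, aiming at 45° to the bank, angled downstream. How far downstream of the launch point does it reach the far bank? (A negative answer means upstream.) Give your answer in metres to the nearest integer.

558 m

Perpendicular speed = 3.125 m/s; crossing time = 252 / 3.125 = 80.629 s.
Net downstream speed = 6.915 m/s.
Drift = 6.915 × 80.629 = 557.585 m (downstream).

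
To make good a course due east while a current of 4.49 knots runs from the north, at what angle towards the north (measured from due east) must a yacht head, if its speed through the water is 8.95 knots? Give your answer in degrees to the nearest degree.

30°

The current pushes perpendicular to the desired track; the heading must have a component into the current equal to 4.49 knots: 8.95 sin θ = 4.49.
sin θ = 0.5017, so θ = 30.111°.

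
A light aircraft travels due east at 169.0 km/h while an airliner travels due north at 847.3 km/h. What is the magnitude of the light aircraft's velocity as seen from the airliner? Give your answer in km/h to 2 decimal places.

863.99 km/h

Taking east as x and north as y: light aircraft velocity = (169.000, 0.000) km/h; airliner velocity = (0.000, 847.300) km/h.
Velocity of light aircraft relative to airliner = (169.000, 0.000) − (0.000, 847.300) = (169.000, -847.300) km/h.
Magnitude = |(169.000, -847.300)| = 863.990 km/h.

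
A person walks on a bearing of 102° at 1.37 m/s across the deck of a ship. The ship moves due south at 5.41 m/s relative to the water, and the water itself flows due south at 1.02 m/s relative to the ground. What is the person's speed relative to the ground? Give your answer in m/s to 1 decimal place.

6.8 m/s

In east/north components (m/s): person relative to ship = (1.340, -0.285); ship relative to water = (0.000, -5.410); water relative to ground = (0.000, -1.020).
Sum = (1.340, -6.715) m/s.
Speed = |(1.340, -6.715)| = 6.847 m/s.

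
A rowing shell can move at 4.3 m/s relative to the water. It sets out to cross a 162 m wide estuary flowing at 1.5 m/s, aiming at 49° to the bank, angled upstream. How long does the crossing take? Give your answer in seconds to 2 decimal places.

The component of the rowing shell's velocity perpendicular to the bank is 4.3 × sin 49° = 3.245 m/s.
The flow acts along the bank and has no component across it.
Time = 162 / 3.245 = 49.919 s.

49.92 s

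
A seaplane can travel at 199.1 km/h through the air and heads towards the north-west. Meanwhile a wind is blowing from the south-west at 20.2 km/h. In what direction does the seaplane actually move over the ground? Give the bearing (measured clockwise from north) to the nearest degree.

Taking east as x and north as y: velocity relative to the air = (-140.785, 140.785) km/h; the air relative to ground = (14.284, 14.284) km/h.
Velocity relative to ground = (-140.785, 140.785) + (14.284, 14.284) = (-126.501, 155.069) km/h.
Bearing = atan2(-126.50, 155.07) = 320.79° clockwise from north.

321°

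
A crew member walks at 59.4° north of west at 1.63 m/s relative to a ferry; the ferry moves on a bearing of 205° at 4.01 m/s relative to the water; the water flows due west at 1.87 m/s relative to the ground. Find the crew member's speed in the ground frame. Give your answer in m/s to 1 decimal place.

4.9 m/s

In east/north components (m/s): crew member relative to ferry = (-0.830, 1.403); ferry relative to water = (-1.695, -3.634); water relative to ground = (-1.870, 0.000).
Sum = (-4.394, -2.231) m/s.
Speed = |(-4.394, -2.231)| = 4.928 m/s.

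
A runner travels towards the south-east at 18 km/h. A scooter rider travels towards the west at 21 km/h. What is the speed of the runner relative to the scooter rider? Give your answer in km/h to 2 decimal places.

36.05 km/h

Taking east as x and north as y: runner velocity = (12.728, -12.728) km/h; scooter rider velocity = (-21.000, 0.000) km/h.
Velocity of runner relative to scooter rider = (12.728, -12.728) − (-21.000, 0.000) = (33.728, -12.728) km/h.
Magnitude = |(33.728, -12.728)| = 36.050 km/h.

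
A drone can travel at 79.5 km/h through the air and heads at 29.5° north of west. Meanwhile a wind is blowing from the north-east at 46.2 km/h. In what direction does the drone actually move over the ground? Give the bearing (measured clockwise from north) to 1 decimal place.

273.6°

Taking east as x and north as y: velocity relative to the air = (-69.193, 39.148) km/h; the air relative to ground = (-32.668, -32.668) km/h.
Velocity relative to ground = (-69.193, 39.148) + (-32.668, -32.668) = (-101.862, 6.479) km/h.
Bearing = atan2(-101.86, 6.48) = 273.64° clockwise from north.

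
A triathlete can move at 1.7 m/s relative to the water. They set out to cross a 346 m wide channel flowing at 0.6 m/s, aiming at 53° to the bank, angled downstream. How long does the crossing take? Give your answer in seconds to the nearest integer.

255 s

The component of the triathlete's velocity perpendicular to the bank is 1.7 × sin 53° = 1.358 m/s.
Only the cross-stream component determines the crossing time; the current contributes nothing perpendicular to the bank.
Time = 346 / 1.358 = 254.846 s.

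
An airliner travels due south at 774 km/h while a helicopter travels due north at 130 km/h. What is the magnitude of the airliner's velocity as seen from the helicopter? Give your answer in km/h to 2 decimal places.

Taking east as x and north as y: airliner velocity = (0.000, -774.000) km/h; helicopter velocity = (0.000, 130.000) km/h.
Velocity of airliner relative to helicopter = (0.000, -774.000) − (0.000, 130.000) = (0.000, -904.000) km/h.
Magnitude = |(0.000, -904.000)| = 904.000 km/h.

904.00 km/h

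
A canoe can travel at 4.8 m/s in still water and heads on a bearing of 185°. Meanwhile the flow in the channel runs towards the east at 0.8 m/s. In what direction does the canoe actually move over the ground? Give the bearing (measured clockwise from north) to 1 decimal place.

Taking east as x and north as y: velocity relative to the water = (-0.418, -4.782) m/s; the water relative to ground = (0.800, 0.000) m/s.
Velocity relative to ground = (-0.418, -4.782) + (0.800, 0.000) = (0.382, -4.782) m/s.
Bearing = atan2(0.38, -4.78) = 175.44° clockwise from north.

175.4°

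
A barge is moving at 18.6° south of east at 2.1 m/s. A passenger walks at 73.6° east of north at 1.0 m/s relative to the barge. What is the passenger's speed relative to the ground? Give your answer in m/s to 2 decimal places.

Taking east as x and north as y: barge velocity = (1.990, -0.670) m/s; passenger velocity relative to barge = (0.959, 0.282) m/s.
Velocity relative to ground = (1.990, -0.670) + (0.959, 0.282) = (2.950, -0.387) m/s.
Speed = |(2.950, -0.387)| = 2.975 m/s.

2.97 m/s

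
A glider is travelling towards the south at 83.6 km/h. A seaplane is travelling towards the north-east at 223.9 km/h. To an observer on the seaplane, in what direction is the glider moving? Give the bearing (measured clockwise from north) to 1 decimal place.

213.2°

Taking east as x and north as y: glider velocity = (0.000, -83.600) km/h; seaplane velocity = (158.321, 158.321) km/h.
Velocity of glider relative to seaplane = (0.000, -83.600) − (158.321, 158.321) = (-158.321, -241.921) km/h.
Bearing = atan2(-158.32, -241.92) = 213.20° clockwise from north.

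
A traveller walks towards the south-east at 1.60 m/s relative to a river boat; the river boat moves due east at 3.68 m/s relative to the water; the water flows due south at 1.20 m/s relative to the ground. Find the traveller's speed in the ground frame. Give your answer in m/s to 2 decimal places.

In east/north components (m/s): traveller relative to river boat = (1.131, -1.131); river boat relative to water = (3.680, 0.000); water relative to ground = (0.000, -1.200).
Sum = (4.811, -2.331) m/s.
Speed = |(4.811, -2.331)| = 5.346 m/s.

5.35 m/s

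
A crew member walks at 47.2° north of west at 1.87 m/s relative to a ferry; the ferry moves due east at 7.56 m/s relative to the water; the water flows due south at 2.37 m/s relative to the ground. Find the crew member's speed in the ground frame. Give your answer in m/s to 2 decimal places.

6.37 m/s

In east/north components (m/s): crew member relative to ferry = (-1.271, 1.372); ferry relative to water = (7.560, 0.000); water relative to ground = (0.000, -2.370).
Sum = (6.289, -0.998) m/s.
Speed = |(6.289, -0.998)| = 6.368 m/s.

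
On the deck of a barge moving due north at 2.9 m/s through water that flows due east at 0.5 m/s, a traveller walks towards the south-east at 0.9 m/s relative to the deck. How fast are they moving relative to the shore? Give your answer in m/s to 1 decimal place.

In east/north components (m/s): traveller relative to barge = (0.636, -0.636); barge relative to water = (0.000, 2.900); water relative to ground = (0.500, 0.000).
Sum = (1.136, 2.264) m/s.
Speed = |(1.136, 2.264)| = 2.533 m/s.

2.5 m/s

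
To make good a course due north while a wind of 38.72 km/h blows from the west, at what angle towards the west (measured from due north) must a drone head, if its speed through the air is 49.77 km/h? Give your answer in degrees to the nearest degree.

51°

The wind pushes perpendicular to the desired track; the heading must have a component into the wind equal to 38.72 km/h: 49.77 sin θ = 38.72.
sin θ = 0.7780, so θ = 51.076°.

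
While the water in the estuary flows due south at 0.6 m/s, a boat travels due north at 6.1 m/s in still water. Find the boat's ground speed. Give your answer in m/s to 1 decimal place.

5.5 m/s

Taking east as x and north as y: velocity relative to the water = (0.000, 6.100) m/s; the water relative to ground = (0.000, -0.600) m/s.
Velocity relative to ground = (0.000, 6.100) + (0.000, -0.600) = (0.000, 5.500) m/s.
Speed = |(0.000, 5.500)| = 5.500 m/s.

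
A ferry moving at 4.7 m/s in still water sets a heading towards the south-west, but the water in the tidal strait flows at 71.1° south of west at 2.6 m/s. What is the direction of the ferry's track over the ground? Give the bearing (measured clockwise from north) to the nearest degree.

216°

Taking east as x and north as y: velocity relative to the water = (-3.323, -3.323) m/s; the water relative to ground = (-0.842, -2.460) m/s.
Velocity relative to ground = (-3.323, -3.323) + (-0.842, -2.460) = (-4.166, -5.783) m/s.
Bearing = atan2(-4.17, -5.78) = 215.76° clockwise from north.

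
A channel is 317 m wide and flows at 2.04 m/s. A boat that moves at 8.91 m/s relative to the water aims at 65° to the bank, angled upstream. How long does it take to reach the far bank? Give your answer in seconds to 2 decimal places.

39.26 s

The component of the boat's velocity perpendicular to the bank is 8.91 × sin 65° = 8.075 m/s.
The flow acts along the bank and has no component across it.
Time = 317 / 8.075 = 39.256 s.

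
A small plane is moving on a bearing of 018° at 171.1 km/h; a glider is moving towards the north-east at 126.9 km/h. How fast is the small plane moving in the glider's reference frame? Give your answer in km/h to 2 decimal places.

81.77 km/h

Taking east as x and north as y: small plane velocity = (52.873, 162.726) km/h; glider velocity = (89.732, 89.732) km/h.
Velocity of small plane relative to glider = (52.873, 162.726) − (89.732, 89.732) = (-36.859, 72.994) km/h.
Magnitude = |(-36.859, 72.994)| = 81.772 km/h.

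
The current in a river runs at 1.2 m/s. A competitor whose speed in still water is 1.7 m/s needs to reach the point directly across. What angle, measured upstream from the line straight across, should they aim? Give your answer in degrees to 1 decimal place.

44.9°

To cancel the current, the upstream component of the competitor's velocity must equal the flow: 1.7 sin θ = 1.2.
sin θ = 1.2 / 1.7 = 0.7059.
θ = arcsin(0.7059) = 44.901°.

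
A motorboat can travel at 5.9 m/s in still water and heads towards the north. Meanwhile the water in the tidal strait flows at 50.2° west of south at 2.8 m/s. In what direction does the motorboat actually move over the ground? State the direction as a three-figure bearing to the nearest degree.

332°

Taking east as x and north as y: velocity relative to the water = (0.000, 5.900) m/s; the water relative to ground = (-2.151, -1.792) m/s.
Velocity relative to ground = (0.000, 5.900) + (-2.151, -1.792) = (-2.151, 4.108) m/s.
Bearing = atan2(-2.15, 4.11) = 332.36° clockwise from north.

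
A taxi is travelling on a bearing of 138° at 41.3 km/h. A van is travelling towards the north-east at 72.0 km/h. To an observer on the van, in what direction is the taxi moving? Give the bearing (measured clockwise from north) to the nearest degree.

196°

Taking east as x and north as y: taxi velocity = (27.635, -30.692) km/h; van velocity = (50.912, 50.912) km/h.
Velocity of taxi relative to van = (27.635, -30.692) − (50.912, 50.912) = (-23.277, -81.604) km/h.
Bearing = atan2(-23.28, -81.60) = 195.92° clockwise from north.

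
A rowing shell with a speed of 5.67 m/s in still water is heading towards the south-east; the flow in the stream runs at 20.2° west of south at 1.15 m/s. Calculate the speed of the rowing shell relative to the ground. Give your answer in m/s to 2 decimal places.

Taking east as x and north as y: velocity relative to the water = (4.009, -4.009) m/s; the water relative to ground = (-0.397, -1.079) m/s.
Velocity relative to ground = (4.009, -4.009) + (-0.397, -1.079) = (3.612, -5.089) m/s.
Speed = |(3.612, -5.089)| = 6.240 m/s.

6.24 m/s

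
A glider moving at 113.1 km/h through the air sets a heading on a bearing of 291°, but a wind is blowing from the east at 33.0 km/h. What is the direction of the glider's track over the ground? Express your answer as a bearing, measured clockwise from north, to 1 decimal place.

286.3°

Taking east as x and north as y: velocity relative to the air = (-105.588, 40.531) km/h; the air relative to ground = (-33.000, 0.000) km/h.
Velocity relative to ground = (-105.588, 40.531) + (-33.000, 0.000) = (-138.588, 40.531) km/h.
Bearing = atan2(-138.59, 40.53) = 286.30° clockwise from north.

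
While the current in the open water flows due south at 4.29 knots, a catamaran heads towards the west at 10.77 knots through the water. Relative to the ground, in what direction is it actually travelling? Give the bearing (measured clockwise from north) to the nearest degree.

Taking east as x and north as y: velocity relative to the water = (-10.770, 0.000) knots; the water relative to ground = (0.000, -4.290) knots.
Velocity relative to ground = (-10.770, 0.000) + (0.000, -4.290) = (-10.770, -4.290) knots.
Bearing = atan2(-10.77, -4.29) = 248.28° clockwise from north.

248°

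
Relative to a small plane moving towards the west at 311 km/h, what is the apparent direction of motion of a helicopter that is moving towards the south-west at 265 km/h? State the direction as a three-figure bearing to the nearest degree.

Taking east as x and north as y: helicopter velocity = (-187.383, -187.383) km/h; small plane velocity = (-311.000, 0.000) km/h.
Velocity of helicopter relative to small plane = (-187.383, -187.383) − (-311.000, 0.000) = (123.617, -187.383) km/h.
Bearing = atan2(123.62, -187.38) = 146.59° clockwise from north.

147°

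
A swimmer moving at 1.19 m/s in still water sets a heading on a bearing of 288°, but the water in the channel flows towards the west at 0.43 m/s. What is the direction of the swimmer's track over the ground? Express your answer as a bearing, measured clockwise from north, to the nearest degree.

283°

Taking east as x and north as y: velocity relative to the water = (-1.132, 0.368) m/s; the water relative to ground = (-0.430, 0.000) m/s.
Velocity relative to ground = (-1.132, 0.368) + (-0.430, 0.000) = (-1.562, 0.368) m/s.
Bearing = atan2(-1.56, 0.37) = 283.25° clockwise from north.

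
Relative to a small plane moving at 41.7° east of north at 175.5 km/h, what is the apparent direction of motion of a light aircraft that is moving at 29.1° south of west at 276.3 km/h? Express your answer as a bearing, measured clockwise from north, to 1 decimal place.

Taking east as x and north as y: light aircraft velocity = (-241.423, -134.374) km/h; small plane velocity = (116.748, 131.035) km/h.
Velocity of light aircraft relative to small plane = (-241.423, -134.374) − (116.748, 131.035) = (-358.171, -265.409) km/h.
Bearing = atan2(-358.17, -265.41) = 233.46° clockwise from north.

233.5°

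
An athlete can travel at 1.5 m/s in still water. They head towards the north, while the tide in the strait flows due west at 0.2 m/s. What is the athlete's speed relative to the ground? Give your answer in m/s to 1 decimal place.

Taking east as x and north as y: velocity relative to the water = (0.000, 1.500) m/s; the water relative to ground = (-0.200, 0.000) m/s.
Velocity relative to ground = (0.000, 1.500) + (-0.200, 0.000) = (-0.200, 1.500) m/s.
Speed = |(-0.200, 1.500)| = 1.513 m/s.

1.5 m/s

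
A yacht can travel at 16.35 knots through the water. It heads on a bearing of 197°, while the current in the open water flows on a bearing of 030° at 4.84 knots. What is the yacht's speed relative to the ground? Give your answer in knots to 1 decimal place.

11.7 knots

Taking east as x and north as y: velocity relative to the water = (-4.780, -15.636) knots; the water relative to ground = (2.420, 4.192) knots.
Velocity relative to ground = (-4.780, -15.636) + (2.420, 4.192) = (-2.360, -11.444) knots.
Speed = |(-2.360, -11.444)| = 11.685 knots.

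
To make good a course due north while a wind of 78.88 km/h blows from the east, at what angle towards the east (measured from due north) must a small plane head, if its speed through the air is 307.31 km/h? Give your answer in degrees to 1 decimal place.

14.9°

The wind pushes perpendicular to the desired track; the heading must have a component into the wind equal to 78.88 km/h: 307.31 sin θ = 78.88.
sin θ = 0.2567, so θ = 14.873°.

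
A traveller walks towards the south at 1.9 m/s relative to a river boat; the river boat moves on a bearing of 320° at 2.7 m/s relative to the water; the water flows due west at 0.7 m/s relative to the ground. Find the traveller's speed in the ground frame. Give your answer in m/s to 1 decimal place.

2.4 m/s

In east/north components (m/s): traveller relative to river boat = (0.000, -1.900); river boat relative to water = (-1.736, 2.068); water relative to ground = (-0.700, 0.000).
Sum = (-2.436, 0.168) m/s.
Speed = |(-2.436, 0.168)| = 2.441 m/s.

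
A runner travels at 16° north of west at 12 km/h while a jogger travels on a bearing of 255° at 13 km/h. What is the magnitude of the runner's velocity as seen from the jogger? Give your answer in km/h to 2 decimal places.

Taking east as x and north as y: runner velocity = (-11.535, 3.308) km/h; jogger velocity = (-12.557, -3.365) km/h.
Velocity of runner relative to jogger = (-11.535, 3.308) − (-12.557, -3.365) = (1.022, 6.672) km/h.
Magnitude = |(1.022, 6.672)| = 6.750 km/h.

6.75 km/h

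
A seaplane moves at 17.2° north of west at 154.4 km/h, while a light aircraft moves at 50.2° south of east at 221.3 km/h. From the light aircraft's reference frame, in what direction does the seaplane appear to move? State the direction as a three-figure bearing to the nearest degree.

307°

Taking east as x and north as y: seaplane velocity = (-147.495, 45.657) km/h; light aircraft velocity = (141.656, -170.021) km/h.
Velocity of seaplane relative to light aircraft = (-147.495, 45.657) − (141.656, -170.021) = (-289.151, 215.678) km/h.
Bearing = atan2(-289.15, 215.68) = 306.72° clockwise from north.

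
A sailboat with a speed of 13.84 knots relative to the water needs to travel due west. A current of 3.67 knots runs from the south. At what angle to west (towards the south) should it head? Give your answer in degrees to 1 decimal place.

15.4°

The current pushes perpendicular to the desired track; the heading must have a component into the current equal to 3.67 knots: 13.84 sin θ = 3.67.
sin θ = 0.2652, so θ = 15.377°.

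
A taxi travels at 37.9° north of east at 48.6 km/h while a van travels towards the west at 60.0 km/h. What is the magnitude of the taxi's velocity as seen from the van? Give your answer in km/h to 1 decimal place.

102.8 km/h

Taking east as x and north as y: taxi velocity = (38.349, 29.854) km/h; van velocity = (-60.000, 0.000) km/h.
Velocity of taxi relative to van = (38.349, 29.854) − (-60.000, 0.000) = (98.349, 29.854) km/h.
Magnitude = |(98.349, 29.854)| = 102.781 km/h.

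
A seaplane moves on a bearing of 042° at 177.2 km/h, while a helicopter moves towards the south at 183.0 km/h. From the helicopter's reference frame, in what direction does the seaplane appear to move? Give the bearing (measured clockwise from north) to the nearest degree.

021°

Taking east as x and north as y: seaplane velocity = (118.570, 131.685) km/h; helicopter velocity = (0.000, -183.000) km/h.
Velocity of seaplane relative to helicopter = (118.570, 131.685) − (0.000, -183.000) = (118.570, 314.685) km/h.
Bearing = atan2(118.57, 314.69) = 20.65° clockwise from north.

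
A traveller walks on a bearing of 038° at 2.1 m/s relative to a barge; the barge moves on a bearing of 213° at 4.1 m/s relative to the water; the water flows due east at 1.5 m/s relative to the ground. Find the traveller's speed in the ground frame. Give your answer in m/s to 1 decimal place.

1.9 m/s

In east/north components (m/s): traveller relative to barge = (1.293, 1.655); barge relative to water = (-2.233, -3.439); water relative to ground = (1.500, 0.000).
Sum = (0.560, -1.784) m/s.
Speed = |(0.560, -1.784)| = 1.870 m/s.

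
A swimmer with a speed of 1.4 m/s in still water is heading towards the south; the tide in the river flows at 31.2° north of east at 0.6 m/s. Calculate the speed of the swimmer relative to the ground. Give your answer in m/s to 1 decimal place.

1.2 m/s

Taking east as x and north as y: velocity relative to the water = (0.000, -1.400) m/s; the water relative to ground = (0.513, 0.311) m/s.
Velocity relative to ground = (0.000, -1.400) + (0.513, 0.311) = (0.513, -1.089) m/s.
Speed = |(0.513, -1.089)| = 1.204 m/s.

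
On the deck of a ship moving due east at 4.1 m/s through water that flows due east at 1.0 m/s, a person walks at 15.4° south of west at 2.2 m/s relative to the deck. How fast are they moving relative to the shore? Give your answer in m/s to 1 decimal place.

In east/north components (m/s): person relative to ship = (-2.121, -0.584); ship relative to water = (4.100, 0.000); water relative to ground = (1.000, 0.000).
Sum = (2.979, -0.584) m/s.
Speed = |(2.979, -0.584)| = 3.036 m/s.

3.0 m/s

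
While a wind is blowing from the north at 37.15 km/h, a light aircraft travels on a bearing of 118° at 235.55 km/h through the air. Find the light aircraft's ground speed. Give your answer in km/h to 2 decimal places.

255.11 km/h

Taking east as x and north as y: velocity relative to the air = (207.978, -110.584) km/h; the air relative to ground = (0.000, -37.150) km/h.
Velocity relative to ground = (207.978, -110.584) + (0.000, -37.150) = (207.978, -147.734) km/h.
Speed = |(207.978, -147.734)| = 255.108 km/h.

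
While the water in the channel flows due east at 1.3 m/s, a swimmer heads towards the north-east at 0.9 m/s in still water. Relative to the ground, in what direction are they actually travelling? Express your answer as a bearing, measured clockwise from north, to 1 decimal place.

Taking east as x and north as y: velocity relative to the water = (0.636, 0.636) m/s; the water relative to ground = (1.300, 0.000) m/s.
Velocity relative to ground = (0.636, 0.636) + (1.300, 0.000) = (1.936, 0.636) m/s.
Bearing = atan2(1.94, 0.64) = 71.81° clockwise from north.

071.8°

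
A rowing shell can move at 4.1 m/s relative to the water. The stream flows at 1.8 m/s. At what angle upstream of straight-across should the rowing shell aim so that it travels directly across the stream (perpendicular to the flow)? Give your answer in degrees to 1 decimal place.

26.0°

To cancel the current, the upstream component of the rowing shell's velocity must equal the flow: 4.1 sin θ = 1.8.
sin θ = 1.8 / 4.1 = 0.4390.
θ = arcsin(0.4390) = 26.042°.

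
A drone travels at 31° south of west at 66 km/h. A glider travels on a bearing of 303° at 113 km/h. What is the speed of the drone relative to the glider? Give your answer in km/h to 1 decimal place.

102.9 km/h

Taking east as x and north as y: drone velocity = (-56.573, -33.993) km/h; glider velocity = (-94.770, 61.544) km/h.
Velocity of drone relative to glider = (-56.573, -33.993) − (-94.770, 61.544) = (38.197, -95.537) km/h.
Magnitude = |(38.197, -95.537)| = 102.890 km/h.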